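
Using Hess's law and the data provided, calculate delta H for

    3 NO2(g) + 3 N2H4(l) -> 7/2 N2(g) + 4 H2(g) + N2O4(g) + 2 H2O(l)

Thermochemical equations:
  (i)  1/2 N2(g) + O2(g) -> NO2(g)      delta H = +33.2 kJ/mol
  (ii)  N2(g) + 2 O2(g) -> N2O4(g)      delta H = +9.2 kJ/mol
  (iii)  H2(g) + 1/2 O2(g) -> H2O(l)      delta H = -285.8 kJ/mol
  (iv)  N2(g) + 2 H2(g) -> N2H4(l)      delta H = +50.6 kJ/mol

delta H = -813.8 kJ/mol

(i) reversed and × 3: (-3)·(+33.2) = -99.6 kJ/mol
(ii) as written: +9.2 kJ/mol
(iii) × 2: (2)·(-285.8) = -571.6 kJ/mol
(iv) reversed and × 3: (-3)·(+50.6) = -151.8 kJ/mol
By Hess's law, delta H = (-3)·(+33.2) + (1)·(+9.2) + (2)·(-285.8) + (-3)·(+50.6) = -813.8 kJ/mol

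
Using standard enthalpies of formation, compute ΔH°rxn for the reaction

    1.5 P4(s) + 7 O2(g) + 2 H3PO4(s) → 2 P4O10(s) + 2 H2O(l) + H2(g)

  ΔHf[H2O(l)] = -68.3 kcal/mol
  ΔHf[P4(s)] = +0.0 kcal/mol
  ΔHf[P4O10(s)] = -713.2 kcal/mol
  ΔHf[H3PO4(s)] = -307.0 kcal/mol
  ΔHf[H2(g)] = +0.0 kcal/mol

Products: 2·(-713.2) + 2·(-68.3) + 1·(+0.0) = -1563.0
Reactants: 3/2·(+0.0) + 7·(+0.0) + 2·(-307.0) = -614.0
ΔH°rxn = (-1563.0) − (-614.0) = -949.0 kcal/mol

ΔH°rxn = -949.0 kcal/mol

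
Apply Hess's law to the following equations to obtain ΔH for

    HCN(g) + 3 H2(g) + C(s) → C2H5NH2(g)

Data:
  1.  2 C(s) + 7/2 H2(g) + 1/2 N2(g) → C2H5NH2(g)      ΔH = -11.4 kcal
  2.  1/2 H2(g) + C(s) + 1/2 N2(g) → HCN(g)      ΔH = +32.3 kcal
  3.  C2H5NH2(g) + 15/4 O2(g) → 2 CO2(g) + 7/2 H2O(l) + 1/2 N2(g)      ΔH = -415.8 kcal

ΔH = -43.7 kcal

eq. 1 as written: -11.4 kcal
eq. 2 reversed (HCN(g) must end up as a reactant): -32.3 kcal
eq. 3: not needed (CO2(g) appears nowhere else).
ΔH = (1)·(-11.4) + (-1)·(+32.3) = -43.7 kcal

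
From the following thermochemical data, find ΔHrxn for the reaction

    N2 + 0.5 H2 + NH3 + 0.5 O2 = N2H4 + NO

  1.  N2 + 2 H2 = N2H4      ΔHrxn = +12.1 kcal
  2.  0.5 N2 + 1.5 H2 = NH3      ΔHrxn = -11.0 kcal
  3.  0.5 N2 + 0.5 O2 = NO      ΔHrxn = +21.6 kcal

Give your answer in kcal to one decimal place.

eq. 1 as written: +12.1 kcal
eq. 2 reversed: +11.0 kcal
eq. 3 as written: +21.6 kcal
By Hess's law, ΔHrxn = (+12.1) + (+11.0) + (+21.6) = 44.7 kcal

ΔHrxn = 44.7 kcal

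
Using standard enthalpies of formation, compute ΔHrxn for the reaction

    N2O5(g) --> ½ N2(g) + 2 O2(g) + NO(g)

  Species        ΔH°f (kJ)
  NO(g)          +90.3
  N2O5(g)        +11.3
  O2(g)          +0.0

Products: 1/2·(+0.0) + 2·(+0.0) + 1·(+90.3) = +90.3
Reactants: 1·(+11.3) = +11.3
ΔHrxn = (+90.3) − (+11.3) = 79.0 kJ

ΔHrxn = 79.0 kJ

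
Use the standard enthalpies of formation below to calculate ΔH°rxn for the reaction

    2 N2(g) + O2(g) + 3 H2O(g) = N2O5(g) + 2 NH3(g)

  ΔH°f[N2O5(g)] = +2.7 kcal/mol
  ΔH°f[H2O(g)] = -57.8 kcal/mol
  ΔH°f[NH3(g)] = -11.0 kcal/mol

ΔH°rxn = 154.1 kcal/mol

Products: 1·(+2.7) + 2·(-11.0) = -19.3
Reactants: 2·(+0.0) + 1·(+0.0) + 3·(-57.8) = -173.4
ΔH°rxn = (-19.3) − (-173.4) = 154.1 kcal/mol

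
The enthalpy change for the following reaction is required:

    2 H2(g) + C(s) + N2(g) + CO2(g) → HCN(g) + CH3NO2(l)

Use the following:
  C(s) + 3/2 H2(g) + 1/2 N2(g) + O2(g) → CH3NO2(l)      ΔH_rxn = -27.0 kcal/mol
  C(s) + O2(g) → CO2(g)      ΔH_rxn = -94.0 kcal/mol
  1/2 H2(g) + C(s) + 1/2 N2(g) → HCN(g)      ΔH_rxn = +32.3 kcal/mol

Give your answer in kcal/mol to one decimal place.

equation 1 as written: -27.0 kcal/mol
equation 2 reversed: +94.0 kcal/mol
equation 3 as written: +32.3 kcal/mol
By Hess's law, ΔH_rxn = (-27.0) + (+94.0) + (+32.3) = 99.3 kcal/mol

ΔH_rxn = 99.3 kcal/mol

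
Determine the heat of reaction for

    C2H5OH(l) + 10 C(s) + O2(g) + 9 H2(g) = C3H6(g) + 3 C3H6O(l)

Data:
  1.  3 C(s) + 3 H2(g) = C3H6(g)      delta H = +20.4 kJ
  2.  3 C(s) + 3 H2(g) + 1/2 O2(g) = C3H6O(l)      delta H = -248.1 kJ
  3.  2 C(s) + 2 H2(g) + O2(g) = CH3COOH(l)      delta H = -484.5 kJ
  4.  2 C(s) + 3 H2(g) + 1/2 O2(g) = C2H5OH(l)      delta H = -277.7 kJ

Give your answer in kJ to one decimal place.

eq. 1 as written (C3H6(g) already on the product side): +20.4 kJ
eq. 2 × 3 (scale by 3 for the 3 C3H6O(l)): (3)·(-248.1) = -744.3 kJ
eq. 3: not needed (CH3COOH(l) appears nowhere else).
eq. 4 reversed (C2H5OH(l) must end up as a reactant): +277.7 kJ
delta H = (+20.4) + (-744.3) + (+277.7) = -446.2 kJ

delta H = -446.2 kJ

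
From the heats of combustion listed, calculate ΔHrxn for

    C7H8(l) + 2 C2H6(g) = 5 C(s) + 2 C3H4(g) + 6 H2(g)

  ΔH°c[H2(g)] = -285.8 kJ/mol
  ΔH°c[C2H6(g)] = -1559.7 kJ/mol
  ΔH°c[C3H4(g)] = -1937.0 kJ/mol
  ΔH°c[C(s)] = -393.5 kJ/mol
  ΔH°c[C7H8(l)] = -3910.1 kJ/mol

ΔHrxn = 526.8 kJ/mol

Using ΔH = Σ nΔHc°(reactants) − Σ nΔHc°(products):
= [1·(-3910.1) + 2·(-1559.7)] − [5·(-393.5) + 2·(-1937.0) + 6·(-285.8)]
= 526.8 kJ/mol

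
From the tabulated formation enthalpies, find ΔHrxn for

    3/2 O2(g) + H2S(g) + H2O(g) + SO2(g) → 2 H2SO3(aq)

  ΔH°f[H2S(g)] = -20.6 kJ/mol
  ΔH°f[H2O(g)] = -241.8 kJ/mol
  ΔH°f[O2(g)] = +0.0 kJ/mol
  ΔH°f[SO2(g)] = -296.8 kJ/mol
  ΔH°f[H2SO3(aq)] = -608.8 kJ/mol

ΔHrxn = -658.4 kJ/mol

ΔH°rxn = Σ nΔHf°(products) − Σ nΔHf°(reactants).
Products: 2·(-608.8) = -1217.6
Reactants: 3/2·(+0.0) + 1·(-20.6) + 1·(-241.8) + 1·(-296.8) = -559.2
ΔHrxn = (-1217.6) − (-559.2) = -658.4 kJ/mol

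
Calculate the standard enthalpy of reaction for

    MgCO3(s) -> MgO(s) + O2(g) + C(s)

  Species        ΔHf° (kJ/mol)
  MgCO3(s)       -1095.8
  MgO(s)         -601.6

Products: 1·(-601.6) + 1·(+0.0) + 1·(+0.0) = -601.6
Reactants: 1·(-1095.8) = -1095.8
ΔHrxn = (-601.6) − (-1095.8) = 494.2 kJ/mol

ΔHrxn = 494.2 kJ/mol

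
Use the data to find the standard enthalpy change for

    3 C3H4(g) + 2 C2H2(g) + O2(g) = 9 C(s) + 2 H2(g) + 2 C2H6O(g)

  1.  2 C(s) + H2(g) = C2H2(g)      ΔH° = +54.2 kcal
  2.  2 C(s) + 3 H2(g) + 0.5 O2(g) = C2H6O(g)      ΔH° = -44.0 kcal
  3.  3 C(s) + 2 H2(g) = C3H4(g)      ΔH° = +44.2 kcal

ΔH° = -329.0 kcal

eq. 1 reversed and × 2: (-2)·(+54.2) = -108.4 kcal
eq. 2 × 2: (2)·(-44.0) = -88.0 kcal
eq. 3 reversed and × 3: (-3)·(+44.2) = -132.6 kcal
Since enthalpy is a state function, ΔH° = (-2)·(+54.2) + (2)·(-44.0) + (-3)·(+44.2) = -329.0 kcal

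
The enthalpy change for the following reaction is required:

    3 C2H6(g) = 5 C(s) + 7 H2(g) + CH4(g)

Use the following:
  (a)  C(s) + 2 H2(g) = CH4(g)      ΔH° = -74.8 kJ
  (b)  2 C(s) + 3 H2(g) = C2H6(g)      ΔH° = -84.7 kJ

ΔH° = 179.3 kJ

(a) as written: -74.8 kJ
(b) reversed and × 3: (-3)·(-84.7) = +254.1 kJ
ΔH° = (1)·(-74.8) + (-3)·(-84.7) = 179.3 kJ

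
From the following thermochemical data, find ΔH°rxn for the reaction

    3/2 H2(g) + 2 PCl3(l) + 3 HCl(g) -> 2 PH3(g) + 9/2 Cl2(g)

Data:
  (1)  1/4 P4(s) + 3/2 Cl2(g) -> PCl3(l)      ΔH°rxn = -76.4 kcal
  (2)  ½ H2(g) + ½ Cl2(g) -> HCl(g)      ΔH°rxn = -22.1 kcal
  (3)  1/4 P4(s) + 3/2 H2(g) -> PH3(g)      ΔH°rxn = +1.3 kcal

(1) reversed and × 2: (-2)·(-76.4) = +152.8 kcal
(2) reversed and × 3: (-3)·(-22.1) = +66.3 kcal
(3) × 2: (2)·(+1.3) = +2.6 kcal
Summing the manipulated equations, ΔH°rxn = (+152.8) + (+66.3) + (+2.6) = 221.7 kcal

ΔH°rxn = 221.7 kcal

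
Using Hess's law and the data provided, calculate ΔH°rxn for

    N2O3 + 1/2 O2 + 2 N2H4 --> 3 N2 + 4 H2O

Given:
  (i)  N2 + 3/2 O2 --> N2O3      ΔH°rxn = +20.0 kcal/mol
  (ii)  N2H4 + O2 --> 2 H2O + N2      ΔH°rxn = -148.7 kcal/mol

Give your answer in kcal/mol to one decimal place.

ΔH°rxn = -317.4 kcal/mol

(i) reversed: -20.0 kcal/mol
(ii) × 2: (2)·(-148.7) = -297.4 kcal/mol
ΔH°rxn = (-1)·(+20.0) + (2)·(-148.7) = -317.4 kcal/mol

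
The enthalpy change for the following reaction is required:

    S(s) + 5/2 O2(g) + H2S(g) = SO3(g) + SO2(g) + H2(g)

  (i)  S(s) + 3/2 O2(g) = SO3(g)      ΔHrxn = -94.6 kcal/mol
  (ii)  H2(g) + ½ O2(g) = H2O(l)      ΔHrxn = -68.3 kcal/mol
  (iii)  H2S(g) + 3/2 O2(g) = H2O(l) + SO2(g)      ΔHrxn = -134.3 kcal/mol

ΔHrxn = -160.6 kcal/mol

(i) as written (SO3(g) already on the product side): -94.6 kcal/mol
(ii) reversed (H2(g) must end up as a product): +68.3 kcal/mol
(iii) as written (H2S(g) already on the reactant side): -134.3 kcal/mol
Since enthalpy is a state function, ΔHrxn = (-94.6) + (+68.3) + (-134.3) = -160.6 kcal/mol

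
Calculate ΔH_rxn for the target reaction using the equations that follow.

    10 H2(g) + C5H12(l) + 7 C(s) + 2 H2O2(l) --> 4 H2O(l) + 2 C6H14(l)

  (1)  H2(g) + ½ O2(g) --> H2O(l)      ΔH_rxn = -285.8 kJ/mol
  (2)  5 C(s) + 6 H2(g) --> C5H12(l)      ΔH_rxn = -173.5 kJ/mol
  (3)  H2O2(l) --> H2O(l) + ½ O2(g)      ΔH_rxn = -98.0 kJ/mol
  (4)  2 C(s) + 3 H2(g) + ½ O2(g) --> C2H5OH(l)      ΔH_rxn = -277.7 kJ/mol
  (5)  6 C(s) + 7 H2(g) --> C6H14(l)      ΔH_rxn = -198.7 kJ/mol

(1) × 2: (2)·(-285.8) = -571.6 kJ/mol
(2) reversed (reverse to put C5H12(l) on the reactant side): +173.5 kJ/mol
(3) × 2 (×2 to match 2 H2O2(l) in the target): (2)·(-98.0) = -196.0 kJ/mol
(4): not needed (C2H5OH(l) appears nowhere else).
(5) × 2 (×2 to match 2 C6H14(l) in the target): (2)·(-198.7) = -397.4 kJ/mol
Combining the equations, ΔH_rxn = (-571.6) + (+173.5) + (-196.0) + (-397.4) = -991.5 kJ/mol

ΔH_rxn = -991.5 kJ/mol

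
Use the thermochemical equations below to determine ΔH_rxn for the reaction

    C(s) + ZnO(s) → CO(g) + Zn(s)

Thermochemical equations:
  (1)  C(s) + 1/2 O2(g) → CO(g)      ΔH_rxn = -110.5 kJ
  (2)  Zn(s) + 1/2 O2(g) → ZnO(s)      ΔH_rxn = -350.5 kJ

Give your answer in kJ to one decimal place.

ΔH_rxn = 240.0 kJ

(1) as written: -110.5 kJ
(2) reversed: +350.5 kJ
By Hess's law, ΔH_rxn = (1)·(-110.5) + (-1)·(-350.5) = 240.0 kJ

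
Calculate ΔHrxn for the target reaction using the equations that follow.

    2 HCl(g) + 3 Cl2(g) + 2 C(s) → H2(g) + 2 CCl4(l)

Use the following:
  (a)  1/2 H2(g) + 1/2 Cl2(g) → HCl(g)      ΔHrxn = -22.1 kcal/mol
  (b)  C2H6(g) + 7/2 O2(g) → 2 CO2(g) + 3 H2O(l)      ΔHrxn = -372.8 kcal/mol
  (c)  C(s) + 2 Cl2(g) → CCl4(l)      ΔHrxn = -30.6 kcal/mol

ΔHrxn = -17.0 kcal/mol

(a) reversed and × 2 (HCl(g) must end up as a reactant; scale by 2 for the 2 HCl(g)): (-2)·(-22.1) = +44.2 kcal/mol
(b): not needed (C2H6(g) appears nowhere else).
(c) × 2 (×2 to match 2 CCl4(l) in the target): (2)·(-30.6) = -61.2 kcal/mol
Summing the manipulated equations, ΔHrxn = (-2)·(-22.1) + (2)·(-30.6) = -17.0 kcal/mol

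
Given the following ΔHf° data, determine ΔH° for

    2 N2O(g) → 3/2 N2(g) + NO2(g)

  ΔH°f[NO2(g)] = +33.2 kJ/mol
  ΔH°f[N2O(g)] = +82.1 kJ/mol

Products: 3/2·(+0.0) + 1·(+33.2) = +33.2
Reactants: 2·(+82.1) = +164.2
ΔH° = (+33.2) − (+164.2) = -131.0 kJ/mol

ΔH° = -131.0 kJ/mol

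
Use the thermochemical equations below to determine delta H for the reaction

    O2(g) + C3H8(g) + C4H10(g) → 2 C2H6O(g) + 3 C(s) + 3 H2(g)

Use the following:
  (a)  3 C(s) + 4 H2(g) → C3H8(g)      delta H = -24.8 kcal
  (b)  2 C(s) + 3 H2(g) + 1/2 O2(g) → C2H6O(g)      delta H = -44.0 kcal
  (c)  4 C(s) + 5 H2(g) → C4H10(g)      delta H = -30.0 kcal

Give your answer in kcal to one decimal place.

delta H = -33.2 kcal

(a) reversed: +24.8 kcal
(b) × 2: (2)·(-44.0) = -88.0 kcal
(c) reversed: +30.0 kcal
Since enthalpy is a state function, delta H = (-1)·(-24.8) + (2)·(-44.0) + (-1)·(-30.0) = -33.2 kcal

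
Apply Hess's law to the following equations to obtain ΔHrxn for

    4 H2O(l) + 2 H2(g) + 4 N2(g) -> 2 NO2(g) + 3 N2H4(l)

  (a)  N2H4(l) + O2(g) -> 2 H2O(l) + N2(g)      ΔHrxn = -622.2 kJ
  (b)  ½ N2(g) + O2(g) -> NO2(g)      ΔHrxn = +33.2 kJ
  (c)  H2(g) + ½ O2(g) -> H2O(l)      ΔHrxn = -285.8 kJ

(a) reversed and × 3: (-3)·(-622.2) = +1866.6 kJ
(b) × 2: (2)·(+33.2) = +66.4 kJ
(c) × 2: (2)·(-285.8) = -571.6 kJ
Combining the equations, ΔHrxn = (-3)·(-622.2) + (2)·(+33.2) + (2)·(-285.8) = 1361.4 kJ

ΔHrxn = 1361.4 kJ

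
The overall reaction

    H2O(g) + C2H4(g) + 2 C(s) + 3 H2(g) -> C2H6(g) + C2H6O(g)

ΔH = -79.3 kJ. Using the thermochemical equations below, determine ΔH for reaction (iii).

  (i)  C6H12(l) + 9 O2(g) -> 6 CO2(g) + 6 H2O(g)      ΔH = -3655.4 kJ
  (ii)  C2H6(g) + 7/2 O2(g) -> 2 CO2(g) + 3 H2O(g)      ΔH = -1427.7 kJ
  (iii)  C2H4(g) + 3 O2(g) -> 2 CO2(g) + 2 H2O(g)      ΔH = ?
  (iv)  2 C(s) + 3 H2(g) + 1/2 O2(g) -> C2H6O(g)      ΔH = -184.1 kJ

(i): not needed.
(ii) reversed: +1427.7 kJ
(iii) as written: contributes x
(iv) as written: -184.1 kJ
-79.3 = (+1427.7) + (-184.1) + x
x = (-79.3 − (+1243.6)) / (1) = -1322.9 kJ

ΔH = -1322.9 kJ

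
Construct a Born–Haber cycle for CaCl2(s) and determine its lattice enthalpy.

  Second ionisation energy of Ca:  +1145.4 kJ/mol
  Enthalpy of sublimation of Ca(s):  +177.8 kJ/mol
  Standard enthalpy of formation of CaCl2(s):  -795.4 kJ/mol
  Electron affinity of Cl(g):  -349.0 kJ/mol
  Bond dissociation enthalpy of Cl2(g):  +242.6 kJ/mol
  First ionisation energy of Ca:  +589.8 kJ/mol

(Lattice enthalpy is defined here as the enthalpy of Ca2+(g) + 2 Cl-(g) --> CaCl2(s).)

U = -2253.0 kJ/mol

ΔHf° = 1·ΔHsub + 1·(ΣIE) + 1·D(Cl2) + 2·EA + U
-795.4 = 1·(+177.8) + 1·(+1735.2) + 1·(+242.6) + 2·(-349.0) + U
U = -795.4 − (+1457.6) = -2253.0 kJ/mol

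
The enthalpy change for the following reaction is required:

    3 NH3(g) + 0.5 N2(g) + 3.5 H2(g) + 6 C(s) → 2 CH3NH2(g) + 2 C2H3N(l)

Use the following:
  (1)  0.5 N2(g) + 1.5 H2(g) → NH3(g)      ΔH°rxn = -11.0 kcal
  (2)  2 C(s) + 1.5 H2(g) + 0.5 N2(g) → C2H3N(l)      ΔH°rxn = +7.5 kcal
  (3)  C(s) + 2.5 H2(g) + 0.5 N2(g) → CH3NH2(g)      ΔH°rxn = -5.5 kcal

(1) reversed and × 3: (-3)·(-11.0) = +33.0 kcal
(2) × 2: (2)·(+7.5) = +15.0 kcal
(3) × 2: (2)·(-5.5) = -11.0 kcal
ΔH°rxn = (+33.0) + (+15.0) + (-11.0) = 37.0 kcal

ΔH°rxn = 37.0 kcal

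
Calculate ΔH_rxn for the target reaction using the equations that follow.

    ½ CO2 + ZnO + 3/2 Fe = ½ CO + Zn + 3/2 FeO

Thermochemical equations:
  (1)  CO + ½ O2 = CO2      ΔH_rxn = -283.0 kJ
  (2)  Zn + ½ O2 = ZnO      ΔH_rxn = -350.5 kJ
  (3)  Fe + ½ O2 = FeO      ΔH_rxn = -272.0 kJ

(1) reversed and × 1/2 (CO must end up as a product; scale by 1/2 for the 1/2 CO): (-1/2)·(-283.0) = +141.5 kJ
(2) reversed (reverse to put ZnO on the reactant side): +350.5 kJ
(3) × 3/2 (scale by 3/2 for the 3/2 FeO): (3/2)·(-272.0) = -408.0 kJ
Since enthalpy is a state function, ΔH_rxn = (+141.5) + (+350.5) + (-408.0) = 84.0 kJ

ΔH_rxn = 84.0 kJ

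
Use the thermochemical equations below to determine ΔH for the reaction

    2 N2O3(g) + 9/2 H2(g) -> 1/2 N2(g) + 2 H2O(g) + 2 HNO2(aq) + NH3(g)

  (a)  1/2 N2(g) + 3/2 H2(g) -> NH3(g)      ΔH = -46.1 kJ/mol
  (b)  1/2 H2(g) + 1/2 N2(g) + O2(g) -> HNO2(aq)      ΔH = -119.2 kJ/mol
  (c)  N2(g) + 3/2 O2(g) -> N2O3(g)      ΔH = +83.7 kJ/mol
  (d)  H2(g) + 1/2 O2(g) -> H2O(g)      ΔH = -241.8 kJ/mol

ΔH = -935.5 kJ/mol

(a) as written (NH3(g) already on the product side): -46.1 kJ/mol
(b) × 2 (scale by 2 for the 2 HNO2(aq)): (2)·(-119.2) = -238.4 kJ/mol
(c) reversed and × 2 (reverse to put N2O3(g) on the reactant side; ×2 to match 2 N2O3(g) in the target): (-2)·(+83.7) = -167.4 kJ/mol
(d) × 2 (scale by 2 for the 2 H2O(g)): (2)·(-241.8) = -483.6 kJ/mol
ΔH = (-46.1) + (-238.4) + (-167.4) + (-483.6) = -935.5 kJ/mol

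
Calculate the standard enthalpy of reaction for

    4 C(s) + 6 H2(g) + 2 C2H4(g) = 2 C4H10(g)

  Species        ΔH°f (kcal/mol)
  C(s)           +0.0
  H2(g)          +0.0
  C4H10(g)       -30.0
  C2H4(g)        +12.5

ΔH°rxn = -85.0 kcal/mol

Products: 2·(-30.0) = -60.0
Reactants: 4·(+0.0) + 6·(+0.0) + 2·(+12.5) = +25.0
ΔH°rxn = (-60.0) − (+25.0) = -85.0 kcal/mol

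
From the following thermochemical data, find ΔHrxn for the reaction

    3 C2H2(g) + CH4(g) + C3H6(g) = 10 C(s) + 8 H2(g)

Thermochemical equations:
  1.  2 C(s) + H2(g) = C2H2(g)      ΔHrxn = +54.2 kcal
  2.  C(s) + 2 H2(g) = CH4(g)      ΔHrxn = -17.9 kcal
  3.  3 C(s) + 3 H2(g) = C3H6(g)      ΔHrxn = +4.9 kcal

ΔHrxn = -149.6 kcal

eq. 1 reversed and × 3 (reverse to put C2H2(g) on the reactant side; scale by 3 for the 3 C2H2(g)): (-3)·(+54.2) = -162.6 kcal
eq. 2 reversed (CH4(g) must end up as a reactant): +17.9 kcal
eq. 3 reversed (C3H6(g) must end up as a reactant): -4.9 kcal
ΔHrxn = (-3)·(+54.2) + (-1)·(-17.9) + (-1)·(+4.9) = -149.6 kcal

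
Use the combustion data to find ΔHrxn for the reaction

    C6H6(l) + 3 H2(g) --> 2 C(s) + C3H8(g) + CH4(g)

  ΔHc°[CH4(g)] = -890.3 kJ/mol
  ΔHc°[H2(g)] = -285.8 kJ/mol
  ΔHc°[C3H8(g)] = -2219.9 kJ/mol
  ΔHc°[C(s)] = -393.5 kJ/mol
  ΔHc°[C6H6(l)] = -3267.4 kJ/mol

Using ΔH = Σ nΔHc°(reactants) − Σ nΔHc°(products):
= [1·(-3267.4) + 3·(-285.8)] − [2·(-393.5) + 1·(-2219.9) + 1·(-890.3)]
= -227.6 kJ/mol

ΔHrxn = -227.6 kJ/mol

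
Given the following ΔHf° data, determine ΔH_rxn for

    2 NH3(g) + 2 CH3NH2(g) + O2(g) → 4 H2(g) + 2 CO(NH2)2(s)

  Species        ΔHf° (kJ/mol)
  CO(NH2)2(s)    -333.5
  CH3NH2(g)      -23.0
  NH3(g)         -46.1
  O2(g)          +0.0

ΔH°rxn = Σ nΔHf°(products) − Σ nΔHf°(reactants).
Products: 4·(+0.0) + 2·(-333.5) = -667.0
Reactants: 2·(-46.1) + 2·(-23.0) + 1·(+0.0) = -138.2
ΔH_rxn = (-667.0) − (-138.2) = -528.8 kJ/mol

ΔH_rxn = -528.8 kJ/mol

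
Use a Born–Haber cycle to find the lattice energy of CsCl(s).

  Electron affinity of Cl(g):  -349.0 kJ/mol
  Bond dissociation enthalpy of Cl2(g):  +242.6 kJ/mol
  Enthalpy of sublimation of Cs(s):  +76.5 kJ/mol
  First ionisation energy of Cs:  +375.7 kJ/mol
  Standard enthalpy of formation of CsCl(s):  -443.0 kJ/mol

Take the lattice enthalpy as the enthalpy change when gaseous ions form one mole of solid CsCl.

U = -667.5 kJ/mol

ΔHf° = 1·ΔHsub + 1·(ΣIE) + 1/2·D(Cl2) + 1·EA + U
-443.0 = 1·(+76.5) + 1·(+375.7) + 1/2·(+242.6) + 1·(-349.0) + U
U = -443.0 − (+224.5) = -667.5 kJ/mol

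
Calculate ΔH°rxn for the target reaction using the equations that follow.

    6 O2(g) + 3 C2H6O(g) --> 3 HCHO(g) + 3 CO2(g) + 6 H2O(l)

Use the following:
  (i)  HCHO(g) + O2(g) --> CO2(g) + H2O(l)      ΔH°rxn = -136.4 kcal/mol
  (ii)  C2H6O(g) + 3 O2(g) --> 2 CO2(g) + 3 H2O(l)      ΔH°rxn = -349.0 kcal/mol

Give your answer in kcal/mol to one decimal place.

(i) reversed and × 3 (HCHO(g) must end up as a product; scale by 3 for the 3 HCHO(g)): (-3)·(-136.4) = +409.2 kcal/mol
(ii) × 3 (×3 to match 3 C2H6O(g) in the target): (3)·(-349.0) = -1047.0 kcal/mol
Since enthalpy is a state function, ΔH°rxn = (+409.2) + (-1047.0) = -637.8 kcal/mol

ΔH°rxn = -637.8 kcal/mol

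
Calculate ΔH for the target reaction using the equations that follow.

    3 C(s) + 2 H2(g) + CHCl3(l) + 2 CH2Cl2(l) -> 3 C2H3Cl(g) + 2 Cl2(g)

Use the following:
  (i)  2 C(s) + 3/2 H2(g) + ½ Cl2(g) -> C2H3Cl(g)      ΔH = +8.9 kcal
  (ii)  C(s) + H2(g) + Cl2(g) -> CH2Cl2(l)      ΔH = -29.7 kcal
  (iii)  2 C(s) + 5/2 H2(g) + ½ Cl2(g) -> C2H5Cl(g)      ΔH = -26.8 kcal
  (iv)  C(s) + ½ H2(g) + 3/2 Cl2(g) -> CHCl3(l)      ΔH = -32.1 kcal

(i) × 3: (3)·(+8.9) = +26.7 kcal
(ii) reversed and × 2: (-2)·(-29.7) = +59.4 kcal
(iii): not needed.
(iv) reversed: +32.1 kcal
By Hess's law, ΔH = (+26.7) + (+59.4) + (+32.1) = 118.2 kcal

ΔH = 118.2 kcal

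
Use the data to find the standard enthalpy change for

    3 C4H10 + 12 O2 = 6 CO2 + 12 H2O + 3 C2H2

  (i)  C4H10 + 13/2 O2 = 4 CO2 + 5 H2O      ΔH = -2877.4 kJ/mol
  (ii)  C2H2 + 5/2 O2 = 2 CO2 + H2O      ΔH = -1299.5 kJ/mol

(i) × 3: (3)·(-2877.4) = -8632.2 kJ/mol
(ii) reversed and × 3: (-3)·(-1299.5) = +3898.5 kJ/mol
By Hess's law, ΔH = (-8632.2) + (+3898.5) = -4733.7 kJ/mol

ΔH = -4733.7 kJ/mol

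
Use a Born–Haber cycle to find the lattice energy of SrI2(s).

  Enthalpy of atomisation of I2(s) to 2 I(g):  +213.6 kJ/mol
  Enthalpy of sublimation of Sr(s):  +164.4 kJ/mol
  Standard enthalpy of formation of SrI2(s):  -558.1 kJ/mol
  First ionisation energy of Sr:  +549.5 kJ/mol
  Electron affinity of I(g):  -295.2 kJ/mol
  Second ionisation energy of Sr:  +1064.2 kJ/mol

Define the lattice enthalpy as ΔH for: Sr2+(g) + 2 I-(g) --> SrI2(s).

ΔHf° = 1·ΔHsub + 1·(ΣIE) + 1·D(I2) + 2·EA + U
-558.1 = 1·(+164.4) + 1·(+1613.7) + 1·(+213.6) + 2·(-295.2) + U
U = -558.1 − (+1401.3) = -1959.4 kJ/mol

U = -1959.4 kJ/mol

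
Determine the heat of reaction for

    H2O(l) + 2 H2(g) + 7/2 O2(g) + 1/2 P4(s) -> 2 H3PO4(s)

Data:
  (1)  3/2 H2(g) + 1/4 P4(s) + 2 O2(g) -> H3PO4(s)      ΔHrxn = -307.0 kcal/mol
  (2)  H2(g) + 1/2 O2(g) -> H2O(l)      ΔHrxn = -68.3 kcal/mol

ΔHrxn = -545.7 kcal/mol

(1) × 2 (scale by 2 for the 2 H3PO4(s)): (2)·(-307.0) = -614.0 kcal/mol
(2) reversed (reverse to put H2O(l) on the reactant side): +68.3 kcal/mol
Combining the equations, ΔHrxn = (-614.0) + (+68.3) = -545.7 kcal/mol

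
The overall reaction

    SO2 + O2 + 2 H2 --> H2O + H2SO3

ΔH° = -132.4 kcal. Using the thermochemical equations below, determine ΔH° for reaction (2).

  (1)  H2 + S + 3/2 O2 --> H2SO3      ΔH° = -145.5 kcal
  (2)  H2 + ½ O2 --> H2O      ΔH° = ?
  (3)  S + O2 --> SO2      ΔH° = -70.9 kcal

ΔH° = -57.8 kcal

(1) as written: -145.5 kcal
(2) as written: contributes x
(3) reversed: +70.9 kcal
-132.4 = (-145.5) + (+70.9) + x
x = (-132.4 − (-74.6)) / (1) = -57.8 kcal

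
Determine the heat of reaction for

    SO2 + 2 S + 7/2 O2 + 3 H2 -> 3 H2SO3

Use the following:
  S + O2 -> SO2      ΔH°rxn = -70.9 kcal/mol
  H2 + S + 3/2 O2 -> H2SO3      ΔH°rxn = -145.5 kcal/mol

equation 1 reversed: +70.9 kcal/mol
equation 2 × 3: (3)·(-145.5) = -436.5 kcal/mol
Since enthalpy is a state function, ΔH°rxn = (+70.9) + (-436.5) = -365.6 kcal/mol

ΔH°rxn = -365.6 kcal/mol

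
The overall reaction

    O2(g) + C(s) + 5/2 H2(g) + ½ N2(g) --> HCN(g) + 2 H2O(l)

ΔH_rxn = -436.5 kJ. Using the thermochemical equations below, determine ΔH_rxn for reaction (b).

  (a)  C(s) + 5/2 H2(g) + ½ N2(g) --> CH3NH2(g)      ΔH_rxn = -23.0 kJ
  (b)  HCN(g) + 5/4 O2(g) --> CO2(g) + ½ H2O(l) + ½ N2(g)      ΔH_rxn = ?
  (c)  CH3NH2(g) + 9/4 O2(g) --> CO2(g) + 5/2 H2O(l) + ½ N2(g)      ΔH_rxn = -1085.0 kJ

ΔH_rxn = -671.5 kJ

(a) as written (C(s) already on the reactant side): -23.0 kJ
(b) reversed (HCN(g) must end up as a product): contributes −x
(c) as written: -1085.0 kJ
-436.5 = (-23.0) + (-1085.0) − x
x = (-436.5 − (-1108.0)) / (-1) = -671.5 kJ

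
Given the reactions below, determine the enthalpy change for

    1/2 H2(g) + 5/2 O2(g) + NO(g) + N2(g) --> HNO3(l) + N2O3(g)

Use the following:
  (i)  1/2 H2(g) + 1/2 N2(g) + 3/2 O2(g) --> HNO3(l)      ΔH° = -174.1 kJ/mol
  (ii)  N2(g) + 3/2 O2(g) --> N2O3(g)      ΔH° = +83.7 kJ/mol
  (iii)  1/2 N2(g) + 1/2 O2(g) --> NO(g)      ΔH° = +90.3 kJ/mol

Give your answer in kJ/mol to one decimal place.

(i) as written: -174.1 kJ/mol
(ii) as written: +83.7 kJ/mol
(iii) reversed: -90.3 kJ/mol
ΔH° = (1)·(-174.1) + (1)·(+83.7) + (-1)·(+90.3) = -180.7 kJ/mol

ΔH° = -180.7 kJ/mol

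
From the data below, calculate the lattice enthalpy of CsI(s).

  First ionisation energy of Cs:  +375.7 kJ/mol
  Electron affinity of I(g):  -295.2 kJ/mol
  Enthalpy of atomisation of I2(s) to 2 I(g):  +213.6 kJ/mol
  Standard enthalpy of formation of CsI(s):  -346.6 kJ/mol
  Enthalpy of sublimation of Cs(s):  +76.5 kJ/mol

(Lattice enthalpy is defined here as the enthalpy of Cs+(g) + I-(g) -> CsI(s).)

U = -610.4 kJ/mol

ΔHf° = 1·ΔHsub + 1·(ΣIE) + 1/2·D(I2) + 1·EA + U
-346.6 = 1·(+76.5) + 1·(+375.7) + 1/2·(+213.6) + 1·(-295.2) + U
U = -346.6 − (+263.8) = -610.4 kJ/mol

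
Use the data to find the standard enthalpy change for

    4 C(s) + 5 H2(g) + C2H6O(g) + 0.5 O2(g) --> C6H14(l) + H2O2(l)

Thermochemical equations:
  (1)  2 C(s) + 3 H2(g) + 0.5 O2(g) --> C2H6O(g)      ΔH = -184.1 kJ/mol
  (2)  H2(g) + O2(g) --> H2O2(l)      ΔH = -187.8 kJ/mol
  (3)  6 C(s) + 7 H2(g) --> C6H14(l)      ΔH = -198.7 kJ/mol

(1) reversed: +184.1 kJ/mol
(2) as written: -187.8 kJ/mol
(3) as written: -198.7 kJ/mol
ΔH = (+184.1) + (-187.8) + (-198.7) = -202.4 kJ/mol

ΔH = -202.4 kJ/mol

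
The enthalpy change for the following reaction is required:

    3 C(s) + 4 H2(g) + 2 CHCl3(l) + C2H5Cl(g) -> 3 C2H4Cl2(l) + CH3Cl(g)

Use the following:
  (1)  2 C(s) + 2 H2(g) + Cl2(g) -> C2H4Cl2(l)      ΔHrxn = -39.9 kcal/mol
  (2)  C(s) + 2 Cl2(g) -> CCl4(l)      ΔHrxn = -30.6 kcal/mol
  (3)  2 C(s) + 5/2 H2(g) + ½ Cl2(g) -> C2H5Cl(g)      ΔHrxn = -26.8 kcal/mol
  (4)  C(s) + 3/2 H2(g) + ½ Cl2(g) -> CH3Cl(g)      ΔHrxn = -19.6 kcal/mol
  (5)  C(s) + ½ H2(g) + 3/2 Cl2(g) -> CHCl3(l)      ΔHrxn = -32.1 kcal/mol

(1) × 3: (3)·(-39.9) = -119.7 kcal/mol
(2): not needed.
(3) reversed: +26.8 kcal/mol
(4) as written: -19.6 kcal/mol
(5) reversed and × 2: (-2)·(-32.1) = +64.2 kcal/mol
ΔHrxn = (-119.7) + (+26.8) + (-19.6) + (+64.2) = -48.3 kcal/mol

ΔHrxn = -48.3 kcal/mol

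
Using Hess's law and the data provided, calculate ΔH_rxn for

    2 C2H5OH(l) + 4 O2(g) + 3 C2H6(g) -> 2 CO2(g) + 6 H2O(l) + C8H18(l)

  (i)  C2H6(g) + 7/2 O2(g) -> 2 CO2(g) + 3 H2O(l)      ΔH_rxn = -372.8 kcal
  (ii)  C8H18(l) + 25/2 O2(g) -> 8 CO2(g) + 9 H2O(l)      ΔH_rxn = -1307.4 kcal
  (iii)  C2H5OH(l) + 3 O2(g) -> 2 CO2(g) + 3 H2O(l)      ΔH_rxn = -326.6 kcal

ΔH_rxn = -464.2 kcal

(i) × 3: (3)·(-372.8) = -1118.4 kcal
(ii) reversed: +1307.4 kcal
(iii) × 2: (2)·(-326.6) = -653.2 kcal
ΔH_rxn = (3)·(-372.8) + (-1)·(-1307.4) + (2)·(-326.6) = -464.2 kcal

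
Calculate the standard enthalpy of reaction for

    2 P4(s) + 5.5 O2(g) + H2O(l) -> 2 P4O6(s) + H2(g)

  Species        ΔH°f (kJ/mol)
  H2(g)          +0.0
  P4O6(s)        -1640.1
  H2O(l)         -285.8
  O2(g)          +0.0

ΔH_rxn = -2994.4 kJ/mol

Products: 2·(-1640.1) + 1·(+0.0) = -3280.2
Reactants: 2·(+0.0) + 11/2·(+0.0) + 1·(-285.8) = -285.8
ΔH_rxn = (-3280.2) − (-285.8) = -2994.4 kJ/mol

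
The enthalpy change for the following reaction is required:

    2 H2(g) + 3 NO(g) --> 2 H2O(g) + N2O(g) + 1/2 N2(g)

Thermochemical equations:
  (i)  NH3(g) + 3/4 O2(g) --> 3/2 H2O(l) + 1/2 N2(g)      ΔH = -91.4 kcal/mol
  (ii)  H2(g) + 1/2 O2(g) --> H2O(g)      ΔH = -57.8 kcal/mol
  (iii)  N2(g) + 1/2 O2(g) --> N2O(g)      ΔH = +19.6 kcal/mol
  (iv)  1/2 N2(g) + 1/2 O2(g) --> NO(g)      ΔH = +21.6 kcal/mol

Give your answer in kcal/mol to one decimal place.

ΔH = -160.8 kcal/mol

(i): not needed (H2O(l) appears nowhere else).
(ii) × 2 (×2 to match 2 H2O(g) in the target): (2)·(-57.8) = -115.6 kcal/mol
(iii) as written (N2O(g) already on the product side): +19.6 kcal/mol
(iv) reversed and × 3 (reverse to put NO(g) on the reactant side; scale by 3 for the 3 NO(g)): (-3)·(+21.6) = -64.8 kcal/mol
ΔH = (2)·(-57.8) + (1)·(+19.6) + (-3)·(+21.6) = -160.8 kcal/mol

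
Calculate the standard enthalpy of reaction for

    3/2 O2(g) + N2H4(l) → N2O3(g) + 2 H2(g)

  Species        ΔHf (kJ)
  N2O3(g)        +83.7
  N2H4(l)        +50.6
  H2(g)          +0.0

Products: 1·(+83.7) + 2·(+0.0) = +83.7
Reactants: 3/2·(+0.0) + 1·(+50.6) = +50.6
ΔH°rxn = (+83.7) − (+50.6) = 33.1 kJ

ΔH°rxn = 33.1 kJ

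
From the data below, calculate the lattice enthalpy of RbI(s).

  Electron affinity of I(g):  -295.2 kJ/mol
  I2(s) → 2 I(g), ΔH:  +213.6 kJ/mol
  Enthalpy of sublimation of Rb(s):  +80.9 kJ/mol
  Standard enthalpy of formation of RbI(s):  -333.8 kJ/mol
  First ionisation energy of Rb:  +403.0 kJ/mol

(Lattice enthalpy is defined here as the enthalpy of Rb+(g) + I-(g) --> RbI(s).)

ΔHf° = 1·ΔHsub + 1·(ΣIE) + 1/2·D(I2) + 1·EA + U
-333.8 = 1·(+80.9) + 1·(+403.0) + 1/2·(+213.6) + 1·(-295.2) + U
U = -333.8 − (+295.5) = -629.3 kJ/mol

U = -629.3 kJ/mol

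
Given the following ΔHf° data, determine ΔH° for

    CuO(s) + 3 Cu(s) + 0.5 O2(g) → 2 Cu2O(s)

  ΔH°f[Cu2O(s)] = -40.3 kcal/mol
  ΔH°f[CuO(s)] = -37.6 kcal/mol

ΔH° = -43.0 kcal/mol

Products: 2·(-40.3) = -80.6
Reactants: 1·(-37.6) + 3·(+0.0) + 1/2·(+0.0) = -37.6
ΔH° = (-80.6) − (-37.6) = -43.0 kcal/mol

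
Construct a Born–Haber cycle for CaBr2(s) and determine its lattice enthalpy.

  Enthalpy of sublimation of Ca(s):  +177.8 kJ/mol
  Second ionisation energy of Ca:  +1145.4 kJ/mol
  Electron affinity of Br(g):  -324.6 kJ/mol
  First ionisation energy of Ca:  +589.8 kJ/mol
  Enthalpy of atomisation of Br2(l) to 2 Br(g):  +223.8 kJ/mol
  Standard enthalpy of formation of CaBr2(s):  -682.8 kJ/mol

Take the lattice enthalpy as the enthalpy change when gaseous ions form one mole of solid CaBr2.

U = -2170.4 kJ/mol

ΔHf° = 1·ΔHsub + 1·(ΣIE) + 1·D(Br2) + 2·EA + U
-682.8 = 1·(+177.8) + 1·(+1735.2) + 1·(+223.8) + 2·(-324.6) + U
U = -682.8 − (+1487.6) = -2170.4 kJ/mol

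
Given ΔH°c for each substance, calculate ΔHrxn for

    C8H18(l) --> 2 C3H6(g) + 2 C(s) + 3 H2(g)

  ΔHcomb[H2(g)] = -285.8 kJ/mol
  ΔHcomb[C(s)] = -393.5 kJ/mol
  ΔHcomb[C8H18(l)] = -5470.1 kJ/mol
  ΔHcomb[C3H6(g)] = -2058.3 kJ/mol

Using ΔH = Σ nΔHc°(reactants) − Σ nΔHc°(products):
= [1·(-5470.1)] − [2·(-2058.3) + 2·(-393.5) + 3·(-285.8)]
= 290.9 kJ/mol

ΔHrxn = 290.9 kJ/mol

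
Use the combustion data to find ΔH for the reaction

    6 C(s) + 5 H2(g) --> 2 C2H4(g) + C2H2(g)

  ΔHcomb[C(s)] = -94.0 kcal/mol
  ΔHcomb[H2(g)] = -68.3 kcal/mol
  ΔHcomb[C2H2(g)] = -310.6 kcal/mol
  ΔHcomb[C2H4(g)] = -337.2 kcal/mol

ΔH = 79.5 kcal/mol

Using ΔH = Σ nΔHc°(reactants) − Σ nΔHc°(products):
= [6·(-94.0) + 5·(-68.3)] − [2·(-337.2) + 1·(-310.6)]
= 79.5 kcal/mol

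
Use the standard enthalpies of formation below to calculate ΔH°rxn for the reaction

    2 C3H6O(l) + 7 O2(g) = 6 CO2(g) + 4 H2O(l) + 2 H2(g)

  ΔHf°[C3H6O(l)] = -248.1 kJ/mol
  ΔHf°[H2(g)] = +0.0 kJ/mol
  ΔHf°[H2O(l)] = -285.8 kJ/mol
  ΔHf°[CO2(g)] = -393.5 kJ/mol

Products: 6·(-393.5) + 4·(-285.8) + 2·(+0.0) = -3504.2
Reactants: 2·(-248.1) + 7·(+0.0) = -496.2
ΔH°rxn = (-3504.2) − (-496.2) = -3008.0 kJ/mol

ΔH°rxn = -3008.0 kJ/mol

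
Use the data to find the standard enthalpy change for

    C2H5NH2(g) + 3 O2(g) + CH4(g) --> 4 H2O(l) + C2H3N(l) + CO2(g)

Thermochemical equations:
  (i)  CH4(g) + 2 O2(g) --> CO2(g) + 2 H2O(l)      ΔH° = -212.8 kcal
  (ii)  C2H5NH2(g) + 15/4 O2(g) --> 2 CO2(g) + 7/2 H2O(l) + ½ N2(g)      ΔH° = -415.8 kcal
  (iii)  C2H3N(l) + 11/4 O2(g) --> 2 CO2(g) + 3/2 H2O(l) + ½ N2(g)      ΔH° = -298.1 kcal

ΔH° = -330.5 kcal

(i) as written (CH4(g) already on the reactant side): -212.8 kcal
(ii) as written (C2H5NH2(g) already on the reactant side): -415.8 kcal
(iii) reversed (C2H3N(l) must end up as a product): +298.1 kcal
ΔH° = (-212.8) + (-415.8) + (+298.1) = -330.5 kcal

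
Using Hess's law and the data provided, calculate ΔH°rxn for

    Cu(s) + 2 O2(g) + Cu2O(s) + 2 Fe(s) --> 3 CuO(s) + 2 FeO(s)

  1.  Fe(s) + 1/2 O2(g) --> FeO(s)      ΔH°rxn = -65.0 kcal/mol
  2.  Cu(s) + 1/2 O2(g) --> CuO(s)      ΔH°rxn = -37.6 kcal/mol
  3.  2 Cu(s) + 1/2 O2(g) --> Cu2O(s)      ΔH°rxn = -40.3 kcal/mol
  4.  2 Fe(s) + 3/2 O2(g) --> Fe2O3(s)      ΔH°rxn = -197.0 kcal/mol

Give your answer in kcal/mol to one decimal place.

eq. 1 × 2 (scale by 2 for the 2 FeO(s)): (2)·(-65.0) = -130.0 kcal/mol
eq. 2 × 3 (×3 to match 3 CuO(s) in the target): (3)·(-37.6) = -112.8 kcal/mol
eq. 3 reversed (Cu2O(s) must end up as a reactant): +40.3 kcal/mol
eq. 4: not needed (Fe2O3(s) appears nowhere else).
ΔH°rxn = (-130.0) + (-112.8) + (+40.3) = -202.5 kcal/mol

ΔH°rxn = -202.5 kcal/mol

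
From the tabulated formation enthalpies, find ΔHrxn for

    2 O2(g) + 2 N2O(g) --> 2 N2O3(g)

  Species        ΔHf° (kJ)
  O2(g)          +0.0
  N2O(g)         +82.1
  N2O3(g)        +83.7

ΔH°rxn = Σ nΔHf°(products) − Σ nΔHf°(reactants).
Products: 2·(+83.7) = +167.4
Reactants: 2·(+0.0) + 2·(+82.1) = +164.2
ΔHrxn = (+167.4) − (+164.2) = 3.2 kJ

ΔHrxn = 3.2 kJ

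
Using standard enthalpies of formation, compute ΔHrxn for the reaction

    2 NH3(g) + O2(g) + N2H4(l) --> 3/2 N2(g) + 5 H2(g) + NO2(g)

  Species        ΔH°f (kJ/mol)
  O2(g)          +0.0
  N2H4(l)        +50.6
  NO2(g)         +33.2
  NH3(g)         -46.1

Products: 3/2·(+0.0) + 5·(+0.0) + 1·(+33.2) = +33.2
Reactants: 2·(-46.1) + 1·(+0.0) + 1·(+50.6) = -41.6
ΔHrxn = (+33.2) − (-41.6) = 74.8 kJ/mol

ΔHrxn = 74.8 kJ/mol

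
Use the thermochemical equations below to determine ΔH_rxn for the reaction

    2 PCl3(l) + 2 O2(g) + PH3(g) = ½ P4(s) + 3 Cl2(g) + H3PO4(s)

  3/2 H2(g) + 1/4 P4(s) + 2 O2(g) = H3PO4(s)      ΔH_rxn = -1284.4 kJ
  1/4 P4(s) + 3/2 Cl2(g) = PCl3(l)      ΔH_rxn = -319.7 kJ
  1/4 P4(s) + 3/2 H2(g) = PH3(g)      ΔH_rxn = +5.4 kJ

ΔH_rxn = -650.4 kJ

equation 1 as written: -1284.4 kJ
equation 2 reversed and × 2: (-2)·(-319.7) = +639.4 kJ
equation 3 reversed: -5.4 kJ
ΔH_rxn = (-1284.4) + (+639.4) + (-5.4) = -650.4 kJ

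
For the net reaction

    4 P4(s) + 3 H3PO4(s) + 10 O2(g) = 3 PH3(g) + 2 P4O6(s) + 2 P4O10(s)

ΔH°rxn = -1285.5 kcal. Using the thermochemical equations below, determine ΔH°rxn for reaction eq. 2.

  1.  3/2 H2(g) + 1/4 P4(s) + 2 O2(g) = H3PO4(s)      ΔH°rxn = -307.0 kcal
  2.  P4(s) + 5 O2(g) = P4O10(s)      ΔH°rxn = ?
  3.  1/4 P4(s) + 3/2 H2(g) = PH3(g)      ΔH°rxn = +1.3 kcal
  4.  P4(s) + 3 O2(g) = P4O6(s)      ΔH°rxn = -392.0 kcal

ΔH°rxn = -713.2 kcal

eq. 1 reversed and × 3 (H3PO4(s) must end up as a reactant; ×3 to match 3 H3PO4(s) in the target): (-3)·(-307.0) = +921.0 kcal
eq. 2 × 2 (scale by 2 for the 2 P4O10(s)): contributes 2·x
eq. 3 × 3 (×3 to match 3 PH3(g) in the target): (3)·(+1.3) = +3.9 kcal
eq. 4 × 2 (scale by 2 for the 2 P4O6(s)): (2)·(-392.0) = -784.0 kcal
-1285.5 = (+921.0) + (+3.9) + (-784.0) + 2·x
x = (-1285.5 − (+140.9)) / (2) = -713.2 kcal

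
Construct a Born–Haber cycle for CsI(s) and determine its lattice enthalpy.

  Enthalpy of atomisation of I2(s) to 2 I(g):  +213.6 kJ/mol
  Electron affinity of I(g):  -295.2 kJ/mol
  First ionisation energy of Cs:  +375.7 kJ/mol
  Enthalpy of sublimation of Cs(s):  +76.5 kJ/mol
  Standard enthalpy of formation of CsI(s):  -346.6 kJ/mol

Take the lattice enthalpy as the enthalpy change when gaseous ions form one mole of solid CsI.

ΔHf° = 1·ΔHsub + 1·(ΣIE) + 1/2·D(I2) + 1·EA + U
-346.6 = 1·(+76.5) + 1·(+375.7) + 1/2·(+213.6) + 1·(-295.2) + U
U = -346.6 − (+263.8) = -610.4 kJ/mol

U = -610.4 kJ/mol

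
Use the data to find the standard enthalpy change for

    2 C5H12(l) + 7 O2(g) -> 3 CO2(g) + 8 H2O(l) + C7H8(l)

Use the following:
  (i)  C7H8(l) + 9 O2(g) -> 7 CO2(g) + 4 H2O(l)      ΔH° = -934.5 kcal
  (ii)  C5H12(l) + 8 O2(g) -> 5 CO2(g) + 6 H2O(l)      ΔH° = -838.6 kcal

(i) reversed (reverse to put C7H8(l) on the product side): +934.5 kcal
(ii) × 2 (scale by 2 for the 2 C5H12(l)): (2)·(-838.6) = -1677.2 kcal
Summing the manipulated equations, ΔH° = (+934.5) + (-1677.2) = -742.7 kcal

ΔH° = -742.7 kcal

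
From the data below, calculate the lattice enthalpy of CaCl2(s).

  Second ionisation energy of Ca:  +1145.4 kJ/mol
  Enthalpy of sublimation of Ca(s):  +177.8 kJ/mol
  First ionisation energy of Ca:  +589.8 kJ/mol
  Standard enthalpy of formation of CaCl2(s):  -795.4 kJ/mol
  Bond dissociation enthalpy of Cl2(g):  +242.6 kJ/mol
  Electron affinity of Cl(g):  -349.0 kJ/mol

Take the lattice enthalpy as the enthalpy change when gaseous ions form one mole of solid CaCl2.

U = -2253.0 kJ/mol

ΔHf° = 1·ΔHsub + 1·(ΣIE) + 1·D(Cl2) + 2·EA + U
-795.4 = 1·(+177.8) + 1·(+1735.2) + 1·(+242.6) + 2·(-349.0) + U
U = -795.4 − (+1457.6) = -2253.0 kJ/mol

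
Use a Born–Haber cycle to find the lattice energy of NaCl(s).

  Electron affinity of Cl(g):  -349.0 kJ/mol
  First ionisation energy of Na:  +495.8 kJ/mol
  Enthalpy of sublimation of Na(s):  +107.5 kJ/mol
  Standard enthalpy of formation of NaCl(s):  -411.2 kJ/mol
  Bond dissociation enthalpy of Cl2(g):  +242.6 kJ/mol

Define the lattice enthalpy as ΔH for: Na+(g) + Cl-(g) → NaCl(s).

U = -786.8 kJ/mol

ΔHf° = 1·ΔHsub + 1·(ΣIE) + 1/2·D(Cl2) + 1·EA + U
-411.2 = 1·(+107.5) + 1·(+495.8) + 1/2·(+242.6) + 1·(-349.0) + U
U = -411.2 − (+375.6) = -786.8 kJ/mol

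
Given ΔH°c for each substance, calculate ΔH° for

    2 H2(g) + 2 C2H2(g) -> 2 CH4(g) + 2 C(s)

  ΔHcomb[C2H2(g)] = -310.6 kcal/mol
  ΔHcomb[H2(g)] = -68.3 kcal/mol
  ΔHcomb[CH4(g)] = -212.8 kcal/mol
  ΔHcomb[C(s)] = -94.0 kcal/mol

With combustion enthalpies, reactants minus products:
= [2·(-68.3) + 2·(-310.6)] − [2·(-212.8) + 2·(-94.0)]
= -144.2 kcal/mol

ΔH° = -144.2 kcal/mol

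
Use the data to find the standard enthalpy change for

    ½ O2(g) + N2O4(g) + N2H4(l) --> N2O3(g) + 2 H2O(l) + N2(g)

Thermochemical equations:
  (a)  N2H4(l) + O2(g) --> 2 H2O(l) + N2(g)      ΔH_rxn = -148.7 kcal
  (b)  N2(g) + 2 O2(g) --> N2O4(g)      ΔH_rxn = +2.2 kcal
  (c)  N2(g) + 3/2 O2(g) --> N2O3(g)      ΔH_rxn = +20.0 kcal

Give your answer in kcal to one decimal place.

(a) as written (N2H4(l) already on the reactant side): -148.7 kcal
(b) reversed (N2O4(g) must end up as a reactant): -2.2 kcal
(c) as written (N2O3(g) already on the product side): +20.0 kcal
Since enthalpy is a state function, ΔH_rxn = (-148.7) + (-2.2) + (+20.0) = -130.9 kcal

ΔH_rxn = -130.9 kcal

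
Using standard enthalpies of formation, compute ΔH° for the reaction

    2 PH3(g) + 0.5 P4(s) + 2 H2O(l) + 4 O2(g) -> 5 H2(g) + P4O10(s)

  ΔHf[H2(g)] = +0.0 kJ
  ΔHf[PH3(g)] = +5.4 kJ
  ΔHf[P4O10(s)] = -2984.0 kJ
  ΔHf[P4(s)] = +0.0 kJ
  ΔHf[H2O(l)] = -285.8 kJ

Products: 5·(+0.0) + 1·(-2984.0) = -2984.0
Reactants: 2·(+5.4) + 1/2·(+0.0) + 2·(-285.8) + 4·(+0.0) = -560.8
ΔH° = (-2984.0) − (-560.8) = -2423.2 kJ

ΔH° = -2423.2 kJ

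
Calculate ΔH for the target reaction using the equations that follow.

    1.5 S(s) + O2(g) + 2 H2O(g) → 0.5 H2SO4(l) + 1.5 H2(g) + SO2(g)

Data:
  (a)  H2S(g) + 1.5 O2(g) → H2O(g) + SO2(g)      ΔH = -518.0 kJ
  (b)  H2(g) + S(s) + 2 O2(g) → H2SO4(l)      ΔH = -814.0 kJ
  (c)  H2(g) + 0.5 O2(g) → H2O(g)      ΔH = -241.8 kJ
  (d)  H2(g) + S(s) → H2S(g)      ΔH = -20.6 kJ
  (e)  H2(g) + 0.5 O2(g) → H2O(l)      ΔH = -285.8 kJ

ΔH = -220.2 kJ

(a) as written (SO2(g) already on the product side): -518.0 kJ
(b) × 1/2 (scale by 1/2 for the 1/2 H2SO4(l)): (1/2)·(-814.0) = -407.0 kJ
(c) reversed and × 3: (-3)·(-241.8) = +725.4 kJ
(d) as written: -20.6 kJ
(e): not needed (H2O(l) appears nowhere else).
ΔH = (1)·(-518.0) + (1/2)·(-814.0) + (-3)·(-241.8) + (1)·(-20.6) = -220.2 kJ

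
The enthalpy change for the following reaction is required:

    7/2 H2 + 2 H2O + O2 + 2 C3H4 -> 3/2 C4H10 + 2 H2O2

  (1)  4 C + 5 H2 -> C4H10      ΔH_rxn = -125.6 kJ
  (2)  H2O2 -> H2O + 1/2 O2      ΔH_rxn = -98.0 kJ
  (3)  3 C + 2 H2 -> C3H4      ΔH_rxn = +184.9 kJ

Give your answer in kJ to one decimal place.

(1) × 3/2 (×3/2 to match 3/2 C4H10 in the target): (3/2)·(-125.6) = -188.4 kJ
(2) reversed and × 2 (H2O2 must end up as a product; ×2 to match 2 H2O2 in the target): (-2)·(-98.0) = +196.0 kJ
(3) reversed and × 2 (C3H4 must end up as a reactant; ×2 to match 2 C3H4 in the target): (-2)·(+184.9) = -369.8 kJ
ΔH_rxn = (-188.4) + (+196.0) + (-369.8) = -362.2 kJ

ΔH_rxn = -362.2 kJ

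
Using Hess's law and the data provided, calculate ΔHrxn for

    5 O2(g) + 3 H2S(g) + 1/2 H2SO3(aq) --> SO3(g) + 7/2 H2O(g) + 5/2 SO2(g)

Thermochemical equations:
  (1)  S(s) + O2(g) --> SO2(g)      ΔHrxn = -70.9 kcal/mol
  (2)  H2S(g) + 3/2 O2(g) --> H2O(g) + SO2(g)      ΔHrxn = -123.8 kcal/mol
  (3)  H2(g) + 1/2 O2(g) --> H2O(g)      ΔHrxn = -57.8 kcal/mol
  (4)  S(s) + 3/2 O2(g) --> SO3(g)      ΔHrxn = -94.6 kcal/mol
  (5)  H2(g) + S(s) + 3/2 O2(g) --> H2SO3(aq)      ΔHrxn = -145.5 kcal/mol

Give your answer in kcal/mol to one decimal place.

ΔHrxn = -386.7 kcal/mol

(1) reversed and × 1/2: (-1/2)·(-70.9) = +35.45 kcal/mol
(2) × 3: (3)·(-123.8) = -371.4 kcal/mol
(3) × 1/2: (1/2)·(-57.8) = -28.9 kcal/mol
(4) as written: -94.6 kcal/mol
(5) reversed and × 1/2: (-1/2)·(-145.5) = +72.75 kcal/mol
ΔHrxn = (-1/2)·(-70.9) + (3)·(-123.8) + (1/2)·(-57.8) + (1)·(-94.6) + (-1/2)·(-145.5) = -386.7 kcal/mol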